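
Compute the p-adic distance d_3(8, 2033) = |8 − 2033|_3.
d_3(8, 2033) = 1/81

Step 1 — x − y = 8 − 2033 = -2025. Step 2 — v_3(-2025) = 4 (factor: -2025 = −(3^4 · 25); the sign does not affect v_p). Step 3 — |x − y|_3 = 3^{-4} = 1/81.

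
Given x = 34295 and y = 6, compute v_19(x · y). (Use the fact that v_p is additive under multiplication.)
v_19(205770) = 3

v_p(x) = 3 (factor: 34295 = 19^3 · 5); v_p(y) = 0 (factor: 6 = 19^0 · 6). Additivity: v_p(xy) = v_p(x) + v_p(y) = 3 + 0 = 3. (Direct check: xy = 205770 = 19^3 · (30).)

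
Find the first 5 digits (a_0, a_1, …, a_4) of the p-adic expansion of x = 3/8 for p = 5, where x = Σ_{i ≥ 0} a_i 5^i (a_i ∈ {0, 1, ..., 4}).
(a_0, …, a_4) = (1, 3, 0, 3, 0)

v_5(3/8) = 0 (numerator and denominator both coprime to 5), so x ∈ ℤ_5^×. Compute digits iteratively via a_i = x_i mod 5, x_{i+1} = (x_i − a_i)/5, with x_0 = x:
  x_0 = 3/8;  a_0 = 1;  x_1 = (x_0 − 1)/5 = -1/8
  x_1 = -1/8;  a_1 = 3;  x_2 = (x_1 − 3)/5 = -5/8
  x_2 = -5/8;  a_2 = 0;  x_3 = (x_2 − 0)/5 = -1/8
  x_3 = -1/8;  a_3 = 3;  x_4 = (x_3 − 3)/5 = -5/8
  x_4 = -5/8;  a_4 = 0;  x_5 = (x_4 − 0)/5 = -1/8
Digits: (1, 3, 0, 3, 0).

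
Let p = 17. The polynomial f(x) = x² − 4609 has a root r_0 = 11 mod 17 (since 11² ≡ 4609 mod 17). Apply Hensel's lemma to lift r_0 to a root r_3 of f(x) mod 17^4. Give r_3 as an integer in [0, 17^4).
r_3 = 47900 (mod 83521)

Hensel's recurrence: r_{i+1} = r_i − f(r_i)·(f′(r_i))^{-1} mod 17^{i+2}, with f′(x) = 2x. Iterate:
  r_0 = 11 (mod 17)
  r_1 = 215 (mod 289)
  r_2 = 3683 (mod 4913)
  r_3 = 47900 (mod 83521)
Final: r_3 = 47900, and one checks f(r_3) ≡ 0 mod 17^4.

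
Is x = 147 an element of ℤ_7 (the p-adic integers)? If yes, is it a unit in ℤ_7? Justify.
x ∈ ℤ_7 but not a unit; v_7(x) = 2 > 0

ℤ_7 = {x ∈ ℚ_7 : v_7(x) ≥ 0} and ℤ_7^× = {x ∈ ℤ_7 : v_7(x) = 0}. Here v_7(147) = v_7(num) − v_7(den) = 2; compare against these criteria.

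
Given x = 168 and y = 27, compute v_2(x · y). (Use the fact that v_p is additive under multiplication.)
v_2(4536) = 3

v_p(x) = 3 (factor: 168 = 2^3 · 21); v_p(y) = 0 (factor: 27 = 2^0 · 27). Additivity: v_p(xy) = v_p(x) + v_p(y) = 3 + 0 = 3. (Direct check: xy = 4536 = 2^3 · (567).)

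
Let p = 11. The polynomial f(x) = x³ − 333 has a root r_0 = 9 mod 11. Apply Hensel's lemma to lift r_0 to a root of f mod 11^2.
r_1 = 97 (mod 121)

Hensel: r_{i+1} = r_i − f(r_i)/f′(r_i) mod 11^{i+2}, where f′(x) = 3x². Iterate:
  r_0 = 9 (mod 11)
  r_1 = 97 (mod 121)
Final: r = 97 with f(r) ≡ 0 mod 11^2.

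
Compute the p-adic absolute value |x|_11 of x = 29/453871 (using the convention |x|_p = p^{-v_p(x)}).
|29/453871|_11 = 14641

Step 1 — compute v_11(x) by factoring powers of 11 out of the numerator and denominator: v_11(29/453871) = -4. Step 2 — apply |x|_p = p^{-v_p(x)} = 11^{4} = 14641.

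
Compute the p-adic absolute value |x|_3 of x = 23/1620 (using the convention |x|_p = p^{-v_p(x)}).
|23/1620|_3 = 81

Step 1 — compute v_3(x) by factoring powers of 3 out of the numerator and denominator: v_3(23/1620) = -4. Step 2 — apply |x|_p = p^{-v_p(x)} = 3^{4} = 81.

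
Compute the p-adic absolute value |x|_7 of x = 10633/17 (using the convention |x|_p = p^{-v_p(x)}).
|10633/17|_7 = 1/343

Step 1 — compute v_7(x) by factoring powers of 7 out of the numerator and denominator: v_7(10633/17) = 3. Step 2 — apply |x|_p = p^{-v_p(x)} = 7^{-3} = 1/343.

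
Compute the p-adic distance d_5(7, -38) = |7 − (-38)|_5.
d_5(7, -38) = 1/5

Step 1 — x − y = 7 − (-38) = 45. Step 2 — v_5(45) = 1 (factor: 45 = (5^1 · 9); the sign does not affect v_p). Step 3 — |x − y|_5 = 5^{-1} = 1/5.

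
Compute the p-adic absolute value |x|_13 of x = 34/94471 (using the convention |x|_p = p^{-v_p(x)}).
|34/94471|_13 = 2197

Step 1 — compute v_13(x) by factoring powers of 13 out of the numerator and denominator: v_13(34/94471) = -3. Step 2 — apply |x|_p = p^{-v_p(x)} = 13^{3} = 2197.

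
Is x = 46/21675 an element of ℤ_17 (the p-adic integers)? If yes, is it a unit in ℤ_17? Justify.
x ∉ ℤ_17 (v_17(x) = -2 < 0)

ℤ_17 = {x ∈ ℚ_17 : v_17(x) ≥ 0} and ℤ_17^× = {x ∈ ℤ_17 : v_17(x) = 0}. Here v_17(46/21675) = v_17(num) − v_17(den) = -2; compare against these criteria.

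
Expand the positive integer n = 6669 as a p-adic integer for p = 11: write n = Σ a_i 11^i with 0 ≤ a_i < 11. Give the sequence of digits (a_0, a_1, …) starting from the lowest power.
(a_0, a_1, …) = (3, 1, 0, 5)

Repeated division by 11 gives the digits low-to-high: 6669 = 3 + 1·11^1 + 5·11^3. Digit sequence: (3, 1, 0, 5).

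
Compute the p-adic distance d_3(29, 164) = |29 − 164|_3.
d_3(29, 164) = 1/27

Step 1 — x − y = 29 − 164 = -135. Step 2 — v_3(-135) = 3 (factor: -135 = −(3^3 · 5); the sign does not affect v_p). Step 3 — |x − y|_3 = 3^{-3} = 1/27.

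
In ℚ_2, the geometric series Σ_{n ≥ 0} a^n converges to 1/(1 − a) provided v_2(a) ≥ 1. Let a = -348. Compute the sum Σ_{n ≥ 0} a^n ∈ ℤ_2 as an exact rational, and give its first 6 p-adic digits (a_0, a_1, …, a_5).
Σ a^n = 1/(1 − a) = 1/349;  first 6 digits = (1, 0, 1, 0, 1, 1)

v_2(a) = 2 ≥ 1, so the series converges in ℤ_2 to 1/(1 − a) = 1/(1 − (-348)) = 1/349. Expand this rational in ℤ_2: compute digits iteratively via d_i = x_i mod 2, x_{i+1} = (x_i − d_i)/2. The first 6 digits are (1, 0, 1, 0, 1, 1).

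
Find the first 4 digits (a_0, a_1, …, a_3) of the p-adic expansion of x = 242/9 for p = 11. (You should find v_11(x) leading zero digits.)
(a_0, …, a_3) = (0, 0, 10, 4)

v_11(242/9) = 2, so a_0 = ... = a_1 = 0. Factor out: x = 11^2 · u with u = 2/9 a unit in ℤ_11. Expand u iteratively via a_{v+i} = u_i mod 11, u_{i+1} = (u_i − a_{v+i})/11:
  u_0 = 2/9;  a_2 = 10;  u_1 = (u_0 − 10)/11 = -8/9
  u_1 = -8/9;  a_3 = 4;  u_2 = (u_1 − 4)/11 = -4/9
Digits: (0, 0, 10, 4).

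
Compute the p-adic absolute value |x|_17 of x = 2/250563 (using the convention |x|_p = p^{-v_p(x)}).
|2/250563|_17 = 83521

Step 1 — compute v_17(x) by factoring powers of 17 out of the numerator and denominator: v_17(2/250563) = -4. Step 2 — apply |x|_p = p^{-v_p(x)} = 17^{4} = 83521.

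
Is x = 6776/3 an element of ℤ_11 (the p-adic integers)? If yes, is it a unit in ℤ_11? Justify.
x ∈ ℤ_11 but not a unit; v_11(x) = 2 > 0

ℤ_11 = {x ∈ ℚ_11 : v_11(x) ≥ 0} and ℤ_11^× = {x ∈ ℤ_11 : v_11(x) = 0}. Here v_11(6776/3) = v_11(num) − v_11(den) = 2; compare against these criteria.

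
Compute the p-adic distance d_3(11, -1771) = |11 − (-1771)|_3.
d_3(11, -1771) = 1/81

Step 1 — x − y = 11 − (-1771) = 1782. Step 2 — v_3(1782) = 4 (factor: 1782 = (3^4 · 22); the sign does not affect v_p). Step 3 — |x − y|_3 = 3^{-4} = 1/81.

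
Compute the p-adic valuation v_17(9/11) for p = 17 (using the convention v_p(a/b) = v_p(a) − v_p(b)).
v_17(9/11) = 0

Factor powers of 17 from the numerator and denominator of the reduced fraction: 9 = 17^0 · 9 and 11 = 17^0 · 11. Apply v_p(a/b) = v_p(a) − v_p(b): v_17(9/11) = 0 − 0 = 0.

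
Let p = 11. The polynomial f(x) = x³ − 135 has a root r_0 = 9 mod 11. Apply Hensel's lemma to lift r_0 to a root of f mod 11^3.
r_2 = 141 (mod 1331)

Hensel: r_{i+1} = r_i − f(r_i)/f′(r_i) mod 11^{i+2}, where f′(x) = 3x². Iterate:
  r_0 = 9 (mod 11)
  r_1 = 20 (mod 121)
  r_2 = 141 (mod 1331)
Final: r = 141 with f(r) ≡ 0 mod 11^3.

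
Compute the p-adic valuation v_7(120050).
v_7(120050) = 4

v_7(n) is the largest exponent k such that 7^k divides n. Factor out: 120050 = 7^4 · 50. (Sign doesn't affect v_p.) So v_7(120050) = 4.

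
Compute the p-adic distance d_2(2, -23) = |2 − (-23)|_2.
d_2(2, -23) = 1

Step 1 — x − y = 2 − (-23) = 25. Step 2 — v_2(25) = 0 (factor: 25 = (2^0 · 25); the sign does not affect v_p). Step 3 — |x − y|_2 = 2^{0} = 1.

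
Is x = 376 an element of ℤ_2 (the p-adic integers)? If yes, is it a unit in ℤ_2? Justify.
x ∈ ℤ_2 but not a unit; v_2(x) = 3 > 0

ℤ_2 = {x ∈ ℚ_2 : v_2(x) ≥ 0} and ℤ_2^× = {x ∈ ℤ_2 : v_2(x) = 0}. Here v_2(376) = v_2(num) − v_2(den) = 3; compare against these criteria.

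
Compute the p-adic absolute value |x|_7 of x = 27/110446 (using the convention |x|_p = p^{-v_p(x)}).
|27/110446|_7 = 2401

Step 1 — compute v_7(x) by factoring powers of 7 out of the numerator and denominator: v_7(27/110446) = -4. Step 2 — apply |x|_p = p^{-v_p(x)} = 7^{4} = 2401.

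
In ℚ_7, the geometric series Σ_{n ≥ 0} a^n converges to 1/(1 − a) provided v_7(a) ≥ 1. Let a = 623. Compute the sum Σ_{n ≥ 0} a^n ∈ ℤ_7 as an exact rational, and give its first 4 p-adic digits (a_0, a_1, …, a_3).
Σ a^n = 1/(1 − a) = -1/622;  first 4 digits = (1, 5, 2, 5)

v_7(a) = 1 ≥ 1, so the series converges in ℤ_7 to 1/(1 − a) = 1/(1 − 623) = -1/622. Expand this rational in ℤ_7: compute digits iteratively via d_i = x_i mod 7, x_{i+1} = (x_i − d_i)/7. The first 4 digits are (1, 5, 2, 5).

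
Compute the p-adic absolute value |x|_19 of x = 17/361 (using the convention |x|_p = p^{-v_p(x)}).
|17/361|_19 = 361

Step 1 — compute v_19(x) by factoring powers of 19 out of the numerator and denominator: v_19(17/361) = -2. Step 2 — apply |x|_p = p^{-v_p(x)} = 19^{2} = 361.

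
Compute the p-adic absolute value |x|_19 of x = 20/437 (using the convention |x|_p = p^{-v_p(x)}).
|20/437|_19 = 19

Step 1 — compute v_19(x) by factoring powers of 19 out of the numerator and denominator: v_19(20/437) = -1. Step 2 — apply |x|_p = p^{-v_p(x)} = 19^{1} = 19.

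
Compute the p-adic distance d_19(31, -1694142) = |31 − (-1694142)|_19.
d_19(31, -1694142) = 1/130321

Step 1 — x − y = 31 − (-1694142) = 1694173. Step 2 — v_19(1694173) = 4 (factor: 1694173 = (19^4 · 13); the sign does not affect v_p). Step 3 — |x − y|_19 = 19^{-4} = 1/130321.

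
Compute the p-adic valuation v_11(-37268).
v_11(-37268) = 3

v_11(n) is the largest exponent k such that 11^k divides n. Factor out: -37268 = -11^3 · 28. (Sign doesn't affect v_p.) So v_11(-37268) = 3.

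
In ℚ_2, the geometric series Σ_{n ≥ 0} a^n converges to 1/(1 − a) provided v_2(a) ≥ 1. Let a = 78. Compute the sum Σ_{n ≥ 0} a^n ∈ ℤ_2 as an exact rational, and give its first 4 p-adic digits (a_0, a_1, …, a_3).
Σ a^n = 1/(1 − a) = -1/77;  first 4 digits = (1, 1, 0, 1)

v_2(a) = 1 ≥ 1, so the series converges in ℤ_2 to 1/(1 − a) = 1/(1 − 78) = -1/77. Expand this rational in ℤ_2: compute digits iteratively via d_i = x_i mod 2, x_{i+1} = (x_i − d_i)/2. The first 4 digits are (1, 1, 0, 1).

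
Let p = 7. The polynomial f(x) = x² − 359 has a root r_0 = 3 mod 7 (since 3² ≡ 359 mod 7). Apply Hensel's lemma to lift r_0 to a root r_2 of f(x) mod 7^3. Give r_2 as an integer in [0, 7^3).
r_2 = 339 (mod 343)

Hensel's recurrence: r_{i+1} = r_i − f(r_i)·(f′(r_i))^{-1} mod 7^{i+2}, with f′(x) = 2x. Iterate:
  r_0 = 3 (mod 7)
  r_1 = 45 (mod 49)
  r_2 = 339 (mod 343)
Final: r_2 = 339, and one checks f(r_2) ≡ 0 mod 7^3.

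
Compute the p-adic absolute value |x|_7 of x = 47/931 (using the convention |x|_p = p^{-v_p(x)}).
|47/931|_7 = 49

Step 1 — compute v_7(x) by factoring powers of 7 out of the numerator and denominator: v_7(47/931) = -2. Step 2 — apply |x|_p = p^{-v_p(x)} = 7^{2} = 49.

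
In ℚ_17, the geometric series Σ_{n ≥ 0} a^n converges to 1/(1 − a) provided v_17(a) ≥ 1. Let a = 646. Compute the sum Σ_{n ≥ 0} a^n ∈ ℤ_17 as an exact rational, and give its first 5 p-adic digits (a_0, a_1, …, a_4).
Σ a^n = 1/(1 − a) = -1/645;  first 5 digits = (1, 4, 1, 13, 3)

v_17(a) = 1 ≥ 1, so the series converges in ℤ_17 to 1/(1 − a) = 1/(1 − 646) = -1/645. Expand this rational in ℤ_17: compute digits iteratively via d_i = x_i mod 17, x_{i+1} = (x_i − d_i)/17. The first 5 digits are (1, 4, 1, 13, 3).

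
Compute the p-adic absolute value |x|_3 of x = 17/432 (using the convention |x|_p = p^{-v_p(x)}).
|17/432|_3 = 27

Step 1 — compute v_3(x) by factoring powers of 3 out of the numerator and denominator: v_3(17/432) = -3. Step 2 — apply |x|_p = p^{-v_p(x)} = 3^{3} = 27.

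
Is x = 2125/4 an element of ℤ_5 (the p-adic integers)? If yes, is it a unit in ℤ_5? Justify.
x ∈ ℤ_5 but not a unit; v_5(x) = 3 > 0

ℤ_5 = {x ∈ ℚ_5 : v_5(x) ≥ 0} and ℤ_5^× = {x ∈ ℤ_5 : v_5(x) = 0}. Here v_5(2125/4) = v_5(num) − v_5(den) = 3; compare against these criteria.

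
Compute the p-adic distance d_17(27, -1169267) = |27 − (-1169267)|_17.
d_17(27, -1169267) = 1/83521

Step 1 — x − y = 27 − (-1169267) = 1169294. Step 2 — v_17(1169294) = 4 (factor: 1169294 = (17^4 · 14); the sign does not affect v_p). Step 3 — |x − y|_17 = 17^{-4} = 1/83521.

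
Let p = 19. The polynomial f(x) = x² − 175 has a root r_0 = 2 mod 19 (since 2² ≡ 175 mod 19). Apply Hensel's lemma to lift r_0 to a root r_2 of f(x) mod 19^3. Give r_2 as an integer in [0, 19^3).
r_2 = 5911 (mod 6859)

Hensel's recurrence: r_{i+1} = r_i − f(r_i)·(f′(r_i))^{-1} mod 19^{i+2}, with f′(x) = 2x. Iterate:
  r_0 = 2 (mod 19)
  r_1 = 135 (mod 361)
  r_2 = 5911 (mod 6859)
Final: r_2 = 5911, and one checks f(r_2) ≡ 0 mod 19^3.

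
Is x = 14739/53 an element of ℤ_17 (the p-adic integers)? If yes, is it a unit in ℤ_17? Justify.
x ∈ ℤ_17 but not a unit; v_17(x) = 3 > 0

ℤ_17 = {x ∈ ℚ_17 : v_17(x) ≥ 0} and ℤ_17^× = {x ∈ ℤ_17 : v_17(x) = 0}. Here v_17(14739/53) = v_17(num) − v_17(den) = 3; compare against these criteria.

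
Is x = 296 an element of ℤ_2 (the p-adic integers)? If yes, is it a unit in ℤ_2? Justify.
x ∈ ℤ_2 but not a unit; v_2(x) = 3 > 0

ℤ_2 = {x ∈ ℚ_2 : v_2(x) ≥ 0} and ℤ_2^× = {x ∈ ℤ_2 : v_2(x) = 0}. Here v_2(296) = v_2(num) − v_2(den) = 3; compare against these criteria.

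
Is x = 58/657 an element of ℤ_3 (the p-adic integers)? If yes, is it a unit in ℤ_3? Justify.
x ∉ ℤ_3 (v_3(x) = -2 < 0)

ℤ_3 = {x ∈ ℚ_3 : v_3(x) ≥ 0} and ℤ_3^× = {x ∈ ℤ_3 : v_3(x) = 0}. Here v_3(58/657) = v_3(num) − v_3(den) = -2; compare against these criteria.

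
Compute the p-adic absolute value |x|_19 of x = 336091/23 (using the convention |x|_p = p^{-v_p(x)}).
|336091/23|_19 = 1/6859

Step 1 — compute v_19(x) by factoring powers of 19 out of the numerator and denominator: v_19(336091/23) = 3. Step 2 — apply |x|_p = p^{-v_p(x)} = 19^{-3} = 1/6859.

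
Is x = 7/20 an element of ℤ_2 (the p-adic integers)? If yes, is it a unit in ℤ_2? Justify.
x ∉ ℤ_2 (v_2(x) = -2 < 0)

ℤ_2 = {x ∈ ℚ_2 : v_2(x) ≥ 0} and ℤ_2^× = {x ∈ ℤ_2 : v_2(x) = 0}. Here v_2(7/20) = v_2(num) − v_2(den) = -2; compare against these criteria.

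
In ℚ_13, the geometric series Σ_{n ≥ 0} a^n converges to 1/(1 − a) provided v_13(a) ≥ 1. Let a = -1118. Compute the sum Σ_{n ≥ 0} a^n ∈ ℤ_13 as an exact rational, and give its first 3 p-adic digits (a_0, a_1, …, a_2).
Σ a^n = 1/(1 − a) = 1/1119;  first 3 digits = (1, 5, 5)

v_13(a) = 1 ≥ 1, so the series converges in ℤ_13 to 1/(1 − a) = 1/(1 − (-1118)) = 1/1119. Expand this rational in ℤ_13: compute digits iteratively via d_i = x_i mod 13, x_{i+1} = (x_i − d_i)/13. The first 3 digits are (1, 5, 5).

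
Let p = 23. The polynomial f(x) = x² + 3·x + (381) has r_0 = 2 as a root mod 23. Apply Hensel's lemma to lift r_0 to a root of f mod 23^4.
r_3 = 263237 (mod 279841)

Hensel: r_{i+1} = r_i − f(r_i)·(f′(r_i))^{-1} mod 23^{i+2}, f′(x) = 2x + 3. Iterate:
  r_0 = 2 (mod 23)
  r_1 = 324 (mod 529)
  r_2 = 7730 (mod 12167)
  r_3 = 263237 (mod 279841)
Final: r = 263237 satisfies f(r) ≡ 0 mod 23^4.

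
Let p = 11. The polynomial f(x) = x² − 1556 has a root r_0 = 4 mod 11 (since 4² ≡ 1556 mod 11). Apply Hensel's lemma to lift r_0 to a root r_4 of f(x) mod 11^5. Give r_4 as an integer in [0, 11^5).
r_4 = 155742 (mod 161051)

Hensel's recurrence: r_{i+1} = r_i − f(r_i)·(f′(r_i))^{-1} mod 11^{i+2}, with f′(x) = 2x. Iterate:
  r_0 = 4 (mod 11)
  r_1 = 15 (mod 121)
  r_2 = 15 (mod 1331)
  r_3 = 9332 (mod 14641)
  r_4 = 155742 (mod 161051)
Final: r_4 = 155742, and one checks f(r_4) ≡ 0 mod 11^5.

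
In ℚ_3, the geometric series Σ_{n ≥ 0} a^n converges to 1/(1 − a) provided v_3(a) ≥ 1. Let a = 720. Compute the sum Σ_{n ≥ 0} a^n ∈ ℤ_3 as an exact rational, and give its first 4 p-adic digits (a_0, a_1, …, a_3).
Σ a^n = 1/(1 − a) = -1/719;  first 4 digits = (1, 0, 2, 2)

v_3(a) = 2 ≥ 1, so the series converges in ℤ_3 to 1/(1 − a) = 1/(1 − 720) = -1/719. Expand this rational in ℤ_3: compute digits iteratively via d_i = x_i mod 3, x_{i+1} = (x_i − d_i)/3. The first 4 digits are (1, 0, 2, 2).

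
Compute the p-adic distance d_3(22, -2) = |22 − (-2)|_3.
d_3(22, -2) = 1/3

Step 1 — x − y = 22 − (-2) = 24. Step 2 — v_3(24) = 1 (factor: 24 = (3^1 · 8); the sign does not affect v_p). Step 3 — |x − y|_3 = 3^{-1} = 1/3.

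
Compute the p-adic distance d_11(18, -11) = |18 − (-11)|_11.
d_11(18, -11) = 1

Step 1 — x − y = 18 − (-11) = 29. Step 2 — v_11(29) = 0 (factor: 29 = (11^0 · 29); the sign does not affect v_p). Step 3 — |x − y|_11 = 11^{0} = 1.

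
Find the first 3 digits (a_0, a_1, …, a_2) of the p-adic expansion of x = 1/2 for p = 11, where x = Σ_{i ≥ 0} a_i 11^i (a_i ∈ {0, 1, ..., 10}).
(a_0, …, a_2) = (6, 5, 5)

v_11(1/2) = 0 (numerator and denominator both coprime to 11), so x ∈ ℤ_11^×. Compute digits iteratively via a_i = x_i mod 11, x_{i+1} = (x_i − a_i)/11, with x_0 = x:
  x_0 = 1/2;  a_0 = 6;  x_1 = (x_0 − 6)/11 = -1/2
  x_1 = -1/2;  a_1 = 5;  x_2 = (x_1 − 5)/11 = -1/2
  x_2 = -1/2;  a_2 = 5;  x_3 = (x_2 − 5)/11 = -1/2
Digits: (6, 5, 5).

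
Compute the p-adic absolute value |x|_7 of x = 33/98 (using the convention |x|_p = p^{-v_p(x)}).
|33/98|_7 = 49

Step 1 — compute v_7(x) by factoring powers of 7 out of the numerator and denominator: v_7(33/98) = -2. Step 2 — apply |x|_p = p^{-v_p(x)} = 7^{2} = 49.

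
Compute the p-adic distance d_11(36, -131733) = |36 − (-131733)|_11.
d_11(36, -131733) = 1/14641

Step 1 — x − y = 36 − (-131733) = 131769. Step 2 — v_11(131769) = 4 (factor: 131769 = (11^4 · 9); the sign does not affect v_p). Step 3 — |x − y|_11 = 11^{-4} = 1/14641.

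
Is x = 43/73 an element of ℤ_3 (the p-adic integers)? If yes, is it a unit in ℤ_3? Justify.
x ∈ ℤ_3^× (unit); v_3(x) = 0

ℤ_3 = {x ∈ ℚ_3 : v_3(x) ≥ 0} and ℤ_3^× = {x ∈ ℤ_3 : v_3(x) = 0}. Here v_3(43/73) = v_3(num) − v_3(den) = 0; compare against these criteria.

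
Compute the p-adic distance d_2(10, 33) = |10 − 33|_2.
d_2(10, 33) = 1

Step 1 — x − y = 10 − 33 = -23. Step 2 — v_2(-23) = 0 (factor: -23 = −(2^0 · 23); the sign does not affect v_p). Step 3 — |x − y|_2 = 2^{0} = 1.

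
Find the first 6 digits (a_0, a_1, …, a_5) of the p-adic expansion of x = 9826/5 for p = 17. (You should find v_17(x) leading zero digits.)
(a_0, …, a_5) = (0, 0, 0, 14, 6, 3)

v_17(9826/5) = 3, so a_0 = ... = a_2 = 0. Factor out: x = 17^3 · u with u = 2/5 a unit in ℤ_17. Expand u iteratively via a_{v+i} = u_i mod 17, u_{i+1} = (u_i − a_{v+i})/17:
  u_0 = 2/5;  a_3 = 14;  u_1 = (u_0 − 14)/17 = -4/5
  u_1 = -4/5;  a_4 = 6;  u_2 = (u_1 − 6)/17 = -2/5
  u_2 = -2/5;  a_5 = 3;  u_3 = (u_2 − 3)/17 = -1/5
Digits: (0, 0, 0, 14, 6, 3).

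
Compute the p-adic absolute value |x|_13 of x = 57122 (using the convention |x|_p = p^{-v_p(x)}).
|57122|_13 = 1/28561

Step 1 — compute v_13(x) by factoring powers of 13 out of the numerator and denominator: v_13(57122) = 4. Step 2 — apply |x|_p = p^{-v_p(x)} = 13^{-4} = 1/28561.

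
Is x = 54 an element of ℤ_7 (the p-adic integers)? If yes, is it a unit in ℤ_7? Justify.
x ∈ ℤ_7^× (unit); v_7(x) = 0

ℤ_7 = {x ∈ ℚ_7 : v_7(x) ≥ 0} and ℤ_7^× = {x ∈ ℤ_7 : v_7(x) = 0}. Here v_7(54) = v_7(num) − v_7(den) = 0; compare against these criteria.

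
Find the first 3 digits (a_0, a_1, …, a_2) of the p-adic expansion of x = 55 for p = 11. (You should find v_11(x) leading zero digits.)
(a_0, …, a_2) = (0, 5, 0)

v_11(55) = 1, so a_0 = ... = a_0 = 0. Factor out: x = 11^1 · u with u = 5 a unit in ℤ_11. Expand u iteratively via a_{v+i} = u_i mod 11, u_{i+1} = (u_i − a_{v+i})/11:
  u_0 = 5;  a_1 = 5;  u_1 = (u_0 − 5)/11 = 0
  u_1 = 0;  a_2 = 0;  u_2 = (u_1 − 0)/11 = 0
Digits: (0, 5, 0).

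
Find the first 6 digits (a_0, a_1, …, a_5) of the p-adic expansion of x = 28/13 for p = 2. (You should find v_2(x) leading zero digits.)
(a_0, …, a_5) = (0, 0, 1, 1, 0, 0)

v_2(28/13) = 2, so a_0 = ... = a_1 = 0. Factor out: x = 2^2 · u with u = 7/13 a unit in ℤ_2. Expand u iteratively via a_{v+i} = u_i mod 2, u_{i+1} = (u_i − a_{v+i})/2:
  u_0 = 7/13;  a_2 = 1;  u_1 = (u_0 − 1)/2 = -3/13
  u_1 = -3/13;  a_3 = 1;  u_2 = (u_1 − 1)/2 = -8/13
  u_2 = -8/13;  a_4 = 0;  u_3 = (u_2 − 0)/2 = -4/13
  u_3 = -4/13;  a_5 = 0;  u_4 = (u_3 − 0)/2 = -2/13
Digits: (0, 0, 1, 1, 0, 0).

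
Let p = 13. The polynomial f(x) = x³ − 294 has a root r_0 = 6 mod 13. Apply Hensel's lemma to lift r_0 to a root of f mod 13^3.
r_2 = 279 (mod 2197)

Hensel: r_{i+1} = r_i − f(r_i)/f′(r_i) mod 13^{i+2}, where f′(x) = 3x². Iterate:
  r_0 = 6 (mod 13)
  r_1 = 110 (mod 169)
  r_2 = 279 (mod 2197)
Final: r = 279 with f(r) ≡ 0 mod 13^3.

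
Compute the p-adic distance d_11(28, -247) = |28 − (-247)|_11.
d_11(28, -247) = 1/11

Step 1 — x − y = 28 − (-247) = 275. Step 2 — v_11(275) = 1 (factor: 275 = (11^1 · 25); the sign does not affect v_p). Step 3 — |x − y|_11 = 11^{-1} = 1/11.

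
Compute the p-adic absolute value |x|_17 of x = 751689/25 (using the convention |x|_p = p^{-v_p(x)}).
|751689/25|_17 = 1/83521

Step 1 — compute v_17(x) by factoring powers of 17 out of the numerator and denominator: v_17(751689/25) = 4. Step 2 — apply |x|_p = p^{-v_p(x)} = 17^{-4} = 1/83521.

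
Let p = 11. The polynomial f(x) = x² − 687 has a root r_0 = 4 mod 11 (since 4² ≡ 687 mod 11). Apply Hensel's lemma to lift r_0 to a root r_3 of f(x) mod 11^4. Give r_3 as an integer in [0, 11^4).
r_3 = 1192 (mod 14641)

Hensel's recurrence: r_{i+1} = r_i − f(r_i)·(f′(r_i))^{-1} mod 11^{i+2}, with f′(x) = 2x. Iterate:
  r_0 = 4 (mod 11)
  r_1 = 103 (mod 121)
  r_2 = 1192 (mod 1331)
  r_3 = 1192 (mod 14641)
Final: r_3 = 1192, and one checks f(r_3) ≡ 0 mod 11^4.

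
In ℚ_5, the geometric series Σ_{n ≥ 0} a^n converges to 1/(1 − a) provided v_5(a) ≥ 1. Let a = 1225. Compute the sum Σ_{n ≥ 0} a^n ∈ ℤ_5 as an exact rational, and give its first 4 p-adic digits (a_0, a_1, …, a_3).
Σ a^n = 1/(1 − a) = -1/1224;  first 4 digits = (1, 0, 4, 4)

v_5(a) = 2 ≥ 1, so the series converges in ℤ_5 to 1/(1 − a) = 1/(1 − 1225) = -1/1224. Expand this rational in ℤ_5: compute digits iteratively via d_i = x_i mod 5, x_{i+1} = (x_i − d_i)/5. The first 4 digits are (1, 0, 4, 4).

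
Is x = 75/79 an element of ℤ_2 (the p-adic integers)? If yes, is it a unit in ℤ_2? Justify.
x ∈ ℤ_2^× (unit); v_2(x) = 0

ℤ_2 = {x ∈ ℚ_2 : v_2(x) ≥ 0} and ℤ_2^× = {x ∈ ℤ_2 : v_2(x) = 0}. Here v_2(75/79) = v_2(num) − v_2(den) = 0; compare against these criteria.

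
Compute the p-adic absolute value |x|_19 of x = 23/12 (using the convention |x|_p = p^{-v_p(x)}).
|23/12|_19 = 1

Step 1 — compute v_19(x) by factoring powers of 19 out of the numerator and denominator: v_19(23/12) = 0. Step 2 — apply |x|_p = p^{-v_p(x)} = 19^{0} = 1.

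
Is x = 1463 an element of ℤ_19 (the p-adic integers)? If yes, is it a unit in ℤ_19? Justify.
x ∈ ℤ_19 but not a unit; v_19(x) = 1 > 0

ℤ_19 = {x ∈ ℚ_19 : v_19(x) ≥ 0} and ℤ_19^× = {x ∈ ℤ_19 : v_19(x) = 0}. Here v_19(1463) = v_19(num) − v_19(den) = 1; compare against these criteria.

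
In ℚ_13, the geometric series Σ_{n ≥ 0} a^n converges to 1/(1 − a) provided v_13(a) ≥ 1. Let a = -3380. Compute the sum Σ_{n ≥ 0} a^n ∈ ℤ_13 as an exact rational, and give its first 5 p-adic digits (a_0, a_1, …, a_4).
Σ a^n = 1/(1 − a) = 1/3381;  first 5 digits = (1, 0, 6, 11, 9)

v_13(a) = 2 ≥ 1, so the series converges in ℤ_13 to 1/(1 − a) = 1/(1 − (-3380)) = 1/3381. Expand this rational in ℤ_13: compute digits iteratively via d_i = x_i mod 13, x_{i+1} = (x_i − d_i)/13. The first 5 digits are (1, 0, 6, 11, 9).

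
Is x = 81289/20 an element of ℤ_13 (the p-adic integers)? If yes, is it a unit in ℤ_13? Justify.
x ∈ ℤ_13 but not a unit; v_13(x) = 3 > 0

ℤ_13 = {x ∈ ℚ_13 : v_13(x) ≥ 0} and ℤ_13^× = {x ∈ ℤ_13 : v_13(x) = 0}. Here v_13(81289/20) = v_13(num) − v_13(den) = 3; compare against these criteria.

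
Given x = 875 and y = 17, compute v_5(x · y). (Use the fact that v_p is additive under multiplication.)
v_5(14875) = 3

v_p(x) = 3 (factor: 875 = 5^3 · 7); v_p(y) = 0 (factor: 17 = 5^0 · 17). Additivity: v_p(xy) = v_p(x) + v_p(y) = 3 + 0 = 3. (Direct check: xy = 14875 = 5^3 · (119).)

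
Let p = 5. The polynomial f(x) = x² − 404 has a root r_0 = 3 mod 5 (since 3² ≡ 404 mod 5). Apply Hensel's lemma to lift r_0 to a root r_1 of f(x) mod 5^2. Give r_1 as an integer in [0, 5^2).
r_1 = 23 (mod 25)

Hensel's recurrence: r_{i+1} = r_i − f(r_i)·(f′(r_i))^{-1} mod 5^{i+2}, with f′(x) = 2x. Iterate:
  r_0 = 3 (mod 5)
  r_1 = 23 (mod 25)
Final: r_1 = 23, and one checks f(r_1) ≡ 0 mod 5^2.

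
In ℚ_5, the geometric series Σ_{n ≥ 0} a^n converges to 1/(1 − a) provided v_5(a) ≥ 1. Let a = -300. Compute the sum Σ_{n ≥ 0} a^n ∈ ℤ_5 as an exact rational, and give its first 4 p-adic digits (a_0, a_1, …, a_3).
Σ a^n = 1/(1 − a) = 1/301;  first 4 digits = (1, 0, 3, 2)

v_5(a) = 2 ≥ 1, so the series converges in ℤ_5 to 1/(1 − a) = 1/(1 − (-300)) = 1/301. Expand this rational in ℤ_5: compute digits iteratively via d_i = x_i mod 5, x_{i+1} = (x_i − d_i)/5. The first 4 digits are (1, 0, 3, 2).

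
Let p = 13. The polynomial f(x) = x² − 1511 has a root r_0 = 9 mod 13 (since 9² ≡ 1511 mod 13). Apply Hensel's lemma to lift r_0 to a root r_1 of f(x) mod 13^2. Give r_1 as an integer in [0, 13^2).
r_1 = 126 (mod 169)

Hensel's recurrence: r_{i+1} = r_i − f(r_i)·(f′(r_i))^{-1} mod 13^{i+2}, with f′(x) = 2x. Iterate:
  r_0 = 9 (mod 13)
  r_1 = 126 (mod 169)
Final: r_1 = 126, and one checks f(r_1) ≡ 0 mod 13^2.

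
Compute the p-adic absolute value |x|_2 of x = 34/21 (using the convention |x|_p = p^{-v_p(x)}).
|34/21|_2 = 1/2

Step 1 — compute v_2(x) by factoring powers of 2 out of the numerator and denominator: v_2(34/21) = 1. Step 2 — apply |x|_p = p^{-v_p(x)} = 2^{-1} = 1/2.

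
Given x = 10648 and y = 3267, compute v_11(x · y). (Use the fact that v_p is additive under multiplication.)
v_11(34787016) = 5

v_p(x) = 3 (factor: 10648 = 11^3 · 8); v_p(y) = 2 (factor: 3267 = 11^2 · 27). Additivity: v_p(xy) = v_p(x) + v_p(y) = 3 + 2 = 5. (Direct check: xy = 34787016 = 11^5 · (216).)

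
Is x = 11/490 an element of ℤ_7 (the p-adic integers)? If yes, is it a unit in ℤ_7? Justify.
x ∉ ℤ_7 (v_7(x) = -2 < 0)

ℤ_7 = {x ∈ ℚ_7 : v_7(x) ≥ 0} and ℤ_7^× = {x ∈ ℤ_7 : v_7(x) = 0}. Here v_7(11/490) = v_7(num) − v_7(den) = -2; compare against these criteria.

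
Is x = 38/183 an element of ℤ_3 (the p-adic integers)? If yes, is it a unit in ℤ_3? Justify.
x ∉ ℤ_3 (v_3(x) = -1 < 0)

ℤ_3 = {x ∈ ℚ_3 : v_3(x) ≥ 0} and ℤ_3^× = {x ∈ ℤ_3 : v_3(x) = 0}. Here v_3(38/183) = v_3(num) − v_3(den) = -1; compare against these criteria.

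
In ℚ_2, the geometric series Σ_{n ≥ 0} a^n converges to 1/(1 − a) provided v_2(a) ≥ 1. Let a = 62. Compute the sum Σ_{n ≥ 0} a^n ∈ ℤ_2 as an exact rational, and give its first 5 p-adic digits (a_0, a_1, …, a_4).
Σ a^n = 1/(1 − a) = -1/61;  first 5 digits = (1, 1, 0, 1, 0)

v_2(a) = 1 ≥ 1, so the series converges in ℤ_2 to 1/(1 − a) = 1/(1 − 62) = -1/61. Expand this rational in ℤ_2: compute digits iteratively via d_i = x_i mod 2, x_{i+1} = (x_i − d_i)/2. The first 5 digits are (1, 1, 0, 1, 0).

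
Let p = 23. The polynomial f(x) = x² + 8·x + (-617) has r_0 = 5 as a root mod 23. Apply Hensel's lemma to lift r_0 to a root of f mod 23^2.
r_1 = 212 (mod 529)

Hensel: r_{i+1} = r_i − f(r_i)·(f′(r_i))^{-1} mod 23^{i+2}, f′(x) = 2x + 8. Iterate:
  r_0 = 5 (mod 23)
  r_1 = 212 (mod 529)
Final: r = 212 satisfies f(r) ≡ 0 mod 23^2.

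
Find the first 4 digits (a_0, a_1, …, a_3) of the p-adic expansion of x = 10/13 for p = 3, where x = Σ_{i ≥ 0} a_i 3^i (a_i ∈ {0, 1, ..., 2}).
(a_0, …, a_3) = (1, 2, 0, 0)

v_3(10/13) = 0 (numerator and denominator both coprime to 3), so x ∈ ℤ_3^×. Compute digits iteratively via a_i = x_i mod 3, x_{i+1} = (x_i − a_i)/3, with x_0 = x:
  x_0 = 10/13;  a_0 = 1;  x_1 = (x_0 − 1)/3 = -1/13
  x_1 = -1/13;  a_1 = 2;  x_2 = (x_1 − 2)/3 = -9/13
  x_2 = -9/13;  a_2 = 0;  x_3 = (x_2 − 0)/3 = -3/13
  x_3 = -3/13;  a_3 = 0;  x_4 = (x_3 − 0)/3 = -1/13
Digits: (1, 2, 0, 0).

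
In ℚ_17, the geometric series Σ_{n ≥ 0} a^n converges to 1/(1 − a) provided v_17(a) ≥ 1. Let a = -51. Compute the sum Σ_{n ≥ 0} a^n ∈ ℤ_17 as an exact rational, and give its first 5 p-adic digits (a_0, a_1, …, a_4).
Σ a^n = 1/(1 − a) = 1/52;  first 5 digits = (1, 14, 8, 7, 11)

v_17(a) = 1 ≥ 1, so the series converges in ℤ_17 to 1/(1 − a) = 1/(1 − (-51)) = 1/52. Expand this rational in ℤ_17: compute digits iteratively via d_i = x_i mod 17, x_{i+1} = (x_i − d_i)/17. The first 5 digits are (1, 14, 8, 7, 11).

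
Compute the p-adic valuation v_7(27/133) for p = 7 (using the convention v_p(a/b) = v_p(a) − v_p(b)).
v_7(27/133) = -1

Factor powers of 7 from the numerator and denominator of the reduced fraction: 27 = 7^0 · 27 and 133 = 7^1 · 19. Apply v_p(a/b) = v_p(a) − v_p(b): v_7(27/133) = 0 − 1 = -1.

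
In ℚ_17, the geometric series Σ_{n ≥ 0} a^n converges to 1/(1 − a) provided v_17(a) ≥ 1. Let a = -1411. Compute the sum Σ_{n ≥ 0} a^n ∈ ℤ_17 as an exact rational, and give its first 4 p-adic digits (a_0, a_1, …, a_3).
Σ a^n = 1/(1 − a) = 1/1412;  first 4 digits = (1, 2, 16, 4)

v_17(a) = 1 ≥ 1, so the series converges in ℤ_17 to 1/(1 − a) = 1/(1 − (-1411)) = 1/1412. Expand this rational in ℤ_17: compute digits iteratively via d_i = x_i mod 17, x_{i+1} = (x_i − d_i)/17. The first 4 digits are (1, 2, 16, 4).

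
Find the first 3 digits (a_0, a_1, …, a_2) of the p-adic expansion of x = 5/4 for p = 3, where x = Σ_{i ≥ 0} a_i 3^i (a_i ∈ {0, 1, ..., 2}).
(a_0, …, a_2) = (2, 2, 0)

v_3(5/4) = 0 (numerator and denominator both coprime to 3), so x ∈ ℤ_3^×. Compute digits iteratively via a_i = x_i mod 3, x_{i+1} = (x_i − a_i)/3, with x_0 = x:
  x_0 = 5/4;  a_0 = 2;  x_1 = (x_0 − 2)/3 = -1/4
  x_1 = -1/4;  a_1 = 2;  x_2 = (x_1 − 2)/3 = -3/4
  x_2 = -3/4;  a_2 = 0;  x_3 = (x_2 − 0)/3 = -1/4
Digits: (2, 2, 0).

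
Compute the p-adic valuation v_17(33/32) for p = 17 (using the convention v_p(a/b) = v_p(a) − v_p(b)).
v_17(33/32) = 0

Factor powers of 17 from the numerator and denominator of the reduced fraction: 33 = 17^0 · 33 and 32 = 17^0 · 32. Apply v_p(a/b) = v_p(a) − v_p(b): v_17(33/32) = 0 − 0 = 0.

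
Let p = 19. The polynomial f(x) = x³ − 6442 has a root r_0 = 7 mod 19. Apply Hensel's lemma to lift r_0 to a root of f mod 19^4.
r_3 = 16765 (mod 130321)

Hensel: r_{i+1} = r_i − f(r_i)/f′(r_i) mod 19^{i+2}, where f′(x) = 3x². Iterate:
  r_0 = 7 (mod 19)
  r_1 = 159 (mod 361)
  r_2 = 3047 (mod 6859)
  r_3 = 16765 (mod 130321)
Final: r = 16765 with f(r) ≡ 0 mod 19^4.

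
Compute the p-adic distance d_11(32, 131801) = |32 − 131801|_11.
d_11(32, 131801) = 1/14641

Step 1 — x − y = 32 − 131801 = -131769. Step 2 — v_11(-131769) = 4 (factor: -131769 = −(11^4 · 9); the sign does not affect v_p). Step 3 — |x − y|_11 = 11^{-4} = 1/14641.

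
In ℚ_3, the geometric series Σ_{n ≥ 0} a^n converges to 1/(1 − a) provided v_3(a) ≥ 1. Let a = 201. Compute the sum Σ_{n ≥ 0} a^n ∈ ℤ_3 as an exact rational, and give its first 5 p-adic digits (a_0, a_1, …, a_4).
Σ a^n = 1/(1 − a) = -1/200;  first 5 digits = (1, 1, 2, 1, 1)

v_3(a) = 1 ≥ 1, so the series converges in ℤ_3 to 1/(1 − a) = 1/(1 − 201) = -1/200. Expand this rational in ℤ_3: compute digits iteratively via d_i = x_i mod 3, x_{i+1} = (x_i − d_i)/3. The first 5 digits are (1, 1, 2, 1, 1).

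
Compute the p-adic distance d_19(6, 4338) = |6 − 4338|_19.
d_19(6, 4338) = 1/361

Step 1 — x − y = 6 − 4338 = -4332. Step 2 — v_19(-4332) = 2 (factor: -4332 = −(19^2 · 12); the sign does not affect v_p). Step 3 — |x − y|_19 = 19^{-2} = 1/361.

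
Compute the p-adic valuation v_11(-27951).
v_11(-27951) = 3

v_11(n) is the largest exponent k such that 11^k divides n. Factor out: -27951 = -11^3 · 21. (Sign doesn't affect v_p.) So v_11(-27951) = 3.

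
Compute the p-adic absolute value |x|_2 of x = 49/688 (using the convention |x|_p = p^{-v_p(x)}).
|49/688|_2 = 16

Step 1 — compute v_2(x) by factoring powers of 2 out of the numerator and denominator: v_2(49/688) = -4. Step 2 — apply |x|_p = p^{-v_p(x)} = 2^{4} = 16.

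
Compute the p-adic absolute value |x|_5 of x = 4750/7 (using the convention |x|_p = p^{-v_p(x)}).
|4750/7|_5 = 1/125

Step 1 — compute v_5(x) by factoring powers of 5 out of the numerator and denominator: v_5(4750/7) = 3. Step 2 — apply |x|_p = p^{-v_p(x)} = 5^{-3} = 1/125.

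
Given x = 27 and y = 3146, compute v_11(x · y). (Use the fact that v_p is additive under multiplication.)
v_11(84942) = 2

v_p(x) = 0 (factor: 27 = 11^0 · 27); v_p(y) = 2 (factor: 3146 = 11^2 · 26). Additivity: v_p(xy) = v_p(x) + v_p(y) = 0 + 2 = 2. (Direct check: xy = 84942 = 11^2 · (702).)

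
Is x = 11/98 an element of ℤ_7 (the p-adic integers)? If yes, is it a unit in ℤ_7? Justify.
x ∉ ℤ_7 (v_7(x) = -2 < 0)

ℤ_7 = {x ∈ ℚ_7 : v_7(x) ≥ 0} and ℤ_7^× = {x ∈ ℤ_7 : v_7(x) = 0}. Here v_7(11/98) = v_7(num) − v_7(den) = -2; compare against these criteria.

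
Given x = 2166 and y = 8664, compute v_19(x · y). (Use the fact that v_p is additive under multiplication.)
v_19(18766224) = 4

v_p(x) = 2 (factor: 2166 = 19^2 · 6); v_p(y) = 2 (factor: 8664 = 19^2 · 24). Additivity: v_p(xy) = v_p(x) + v_p(y) = 2 + 2 = 4. (Direct check: xy = 18766224 = 19^4 · (144).)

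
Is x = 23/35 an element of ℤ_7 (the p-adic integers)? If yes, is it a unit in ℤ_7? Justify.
x ∉ ℤ_7 (v_7(x) = -1 < 0)

ℤ_7 = {x ∈ ℚ_7 : v_7(x) ≥ 0} and ℤ_7^× = {x ∈ ℤ_7 : v_7(x) = 0}. Here v_7(23/35) = v_7(num) − v_7(den) = -1; compare against these criteria.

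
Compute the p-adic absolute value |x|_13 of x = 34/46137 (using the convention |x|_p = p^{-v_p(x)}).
|34/46137|_13 = 2197

Step 1 — compute v_13(x) by factoring powers of 13 out of the numerator and denominator: v_13(34/46137) = -3. Step 2 — apply |x|_p = p^{-v_p(x)} = 13^{3} = 2197.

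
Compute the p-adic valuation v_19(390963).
v_19(390963) = 4

v_19(n) is the largest exponent k such that 19^k divides n. Factor out: 390963 = 19^4 · 3. (Sign doesn't affect v_p.) So v_19(390963) = 4.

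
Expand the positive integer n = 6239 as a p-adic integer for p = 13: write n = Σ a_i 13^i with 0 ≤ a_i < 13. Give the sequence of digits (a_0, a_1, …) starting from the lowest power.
(a_0, a_1, …) = (12, 11, 10, 2)

Repeated division by 13 gives the digits low-to-high: 6239 = 12 + 11·13^1 + 10·13^2 + 2·13^3. Digit sequence: (12, 11, 10, 2).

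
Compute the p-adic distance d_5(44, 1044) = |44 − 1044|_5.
d_5(44, 1044) = 1/125

Step 1 — x − y = 44 − 1044 = -1000. Step 2 — v_5(-1000) = 3 (factor: -1000 = −(5^3 · 8); the sign does not affect v_p). Step 3 — |x − y|_5 = 5^{-3} = 1/125.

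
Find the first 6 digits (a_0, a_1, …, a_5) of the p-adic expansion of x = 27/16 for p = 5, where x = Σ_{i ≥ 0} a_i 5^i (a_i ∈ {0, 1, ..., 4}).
(a_0, …, a_5) = (2, 4, 2, 1, 0, 4)

v_5(27/16) = 0 (numerator and denominator both coprime to 5), so x ∈ ℤ_5^×. Compute digits iteratively via a_i = x_i mod 5, x_{i+1} = (x_i − a_i)/5, with x_0 = x:
  x_0 = 27/16;  a_0 = 2;  x_1 = (x_0 − 2)/5 = -1/16
  x_1 = -1/16;  a_1 = 4;  x_2 = (x_1 − 4)/5 = -13/16
  x_2 = -13/16;  a_2 = 2;  x_3 = (x_2 − 2)/5 = -9/16
  x_3 = -9/16;  a_3 = 1;  x_4 = (x_3 − 1)/5 = -5/16
  x_4 = -5/16;  a_4 = 0;  x_5 = (x_4 − 0)/5 = -1/16
  x_5 = -1/16;  a_5 = 4;  x_6 = (x_5 − 4)/5 = -13/16
Digits: (2, 4, 2, 1, 0, 4).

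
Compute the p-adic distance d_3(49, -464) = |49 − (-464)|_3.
d_3(49, -464) = 1/27

Step 1 — x − y = 49 − (-464) = 513. Step 2 — v_3(513) = 3 (factor: 513 = (3^3 · 19); the sign does not affect v_p). Step 3 — |x − y|_3 = 3^{-3} = 1/27.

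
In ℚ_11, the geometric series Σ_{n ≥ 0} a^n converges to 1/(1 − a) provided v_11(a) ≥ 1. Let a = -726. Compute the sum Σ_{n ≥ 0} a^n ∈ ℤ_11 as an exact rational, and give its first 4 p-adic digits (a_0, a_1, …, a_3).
Σ a^n = 1/(1 − a) = 1/727;  first 4 digits = (1, 0, 5, 10)

v_11(a) = 2 ≥ 1, so the series converges in ℤ_11 to 1/(1 − a) = 1/(1 − (-726)) = 1/727. Expand this rational in ℤ_11: compute digits iteratively via d_i = x_i mod 11, x_{i+1} = (x_i − d_i)/11. The first 4 digits are (1, 0, 5, 10).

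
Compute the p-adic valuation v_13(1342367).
v_13(1342367) = 4

v_13(n) is the largest exponent k such that 13^k divides n. Factor out: 1342367 = 13^4 · 47. (Sign doesn't affect v_p.) So v_13(1342367) = 4.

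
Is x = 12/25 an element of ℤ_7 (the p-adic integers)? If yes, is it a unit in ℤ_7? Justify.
x ∈ ℤ_7^× (unit); v_7(x) = 0

ℤ_7 = {x ∈ ℚ_7 : v_7(x) ≥ 0} and ℤ_7^× = {x ∈ ℤ_7 : v_7(x) = 0}. Here v_7(12/25) = v_7(num) − v_7(den) = 0; compare against these criteria.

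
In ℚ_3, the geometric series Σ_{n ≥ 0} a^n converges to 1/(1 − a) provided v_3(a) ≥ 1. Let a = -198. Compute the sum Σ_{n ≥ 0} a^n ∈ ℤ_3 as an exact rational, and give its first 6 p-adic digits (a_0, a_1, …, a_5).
Σ a^n = 1/(1 − a) = 1/199;  first 6 digits = (1, 0, 2, 1, 1, 1)

v_3(a) = 2 ≥ 1, so the series converges in ℤ_3 to 1/(1 − a) = 1/(1 − (-198)) = 1/199. Expand this rational in ℤ_3: compute digits iteratively via d_i = x_i mod 3, x_{i+1} = (x_i − d_i)/3. The first 6 digits are (1, 0, 2, 1, 1, 1).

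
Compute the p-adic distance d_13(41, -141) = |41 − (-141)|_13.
d_13(41, -141) = 1/13

Step 1 — x − y = 41 − (-141) = 182. Step 2 — v_13(182) = 1 (factor: 182 = (13^1 · 14); the sign does not affect v_p). Step 3 — |x − y|_13 = 13^{-1} = 1/13.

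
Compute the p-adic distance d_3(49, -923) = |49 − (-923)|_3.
d_3(49, -923) = 1/243

Step 1 — x − y = 49 − (-923) = 972. Step 2 — v_3(972) = 5 (factor: 972 = (3^5 · 4); the sign does not affect v_p). Step 3 — |x − y|_3 = 3^{-5} = 1/243.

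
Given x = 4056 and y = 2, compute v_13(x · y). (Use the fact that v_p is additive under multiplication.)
v_13(8112) = 2

v_p(x) = 2 (factor: 4056 = 13^2 · 24); v_p(y) = 0 (factor: 2 = 13^0 · 2). Additivity: v_p(xy) = v_p(x) + v_p(y) = 2 + 0 = 2. (Direct check: xy = 8112 = 13^2 · (48).)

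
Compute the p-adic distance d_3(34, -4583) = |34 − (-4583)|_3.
d_3(34, -4583) = 1/243

Step 1 — x − y = 34 − (-4583) = 4617. Step 2 — v_3(4617) = 5 (factor: 4617 = (3^5 · 19); the sign does not affect v_p). Step 3 — |x − y|_3 = 3^{-5} = 1/243.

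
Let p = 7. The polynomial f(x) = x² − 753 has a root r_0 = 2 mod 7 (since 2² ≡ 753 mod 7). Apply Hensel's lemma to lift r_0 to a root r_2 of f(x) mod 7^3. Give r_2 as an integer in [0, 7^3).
r_2 = 79 (mod 343)

Hensel's recurrence: r_{i+1} = r_i − f(r_i)·(f′(r_i))^{-1} mod 7^{i+2}, with f′(x) = 2x. Iterate:
  r_0 = 2 (mod 7)
  r_1 = 30 (mod 49)
  r_2 = 79 (mod 343)
Final: r_2 = 79, and one checks f(r_2) ≡ 0 mod 7^3.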